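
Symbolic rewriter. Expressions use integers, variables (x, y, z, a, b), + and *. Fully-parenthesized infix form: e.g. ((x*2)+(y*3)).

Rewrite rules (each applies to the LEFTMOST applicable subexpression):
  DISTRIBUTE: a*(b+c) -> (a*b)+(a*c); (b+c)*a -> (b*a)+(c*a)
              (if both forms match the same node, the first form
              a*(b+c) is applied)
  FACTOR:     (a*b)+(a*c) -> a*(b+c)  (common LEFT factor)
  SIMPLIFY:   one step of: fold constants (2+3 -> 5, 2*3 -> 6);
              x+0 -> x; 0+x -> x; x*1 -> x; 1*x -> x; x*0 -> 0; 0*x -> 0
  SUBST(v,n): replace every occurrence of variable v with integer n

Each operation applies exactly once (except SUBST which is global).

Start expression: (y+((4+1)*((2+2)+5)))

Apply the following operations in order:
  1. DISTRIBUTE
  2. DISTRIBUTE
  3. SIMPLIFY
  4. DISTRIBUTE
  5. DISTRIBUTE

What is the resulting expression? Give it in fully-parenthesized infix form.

Answer: (y+(((5*2)+((4*2)+(1*2)))+((4*5)+(1*5))))

Derivation:
Start: (y+((4+1)*((2+2)+5)))
Apply DISTRIBUTE at R (target: ((4+1)*((2+2)+5))): (y+((4+1)*((2+2)+5))) -> (y+(((4+1)*(2+2))+((4+1)*5)))
Apply DISTRIBUTE at RL (target: ((4+1)*(2+2))): (y+(((4+1)*(2+2))+((4+1)*5))) -> (y+((((4+1)*2)+((4+1)*2))+((4+1)*5)))
Apply SIMPLIFY at RLLL (target: (4+1)): (y+((((4+1)*2)+((4+1)*2))+((4+1)*5))) -> (y+(((5*2)+((4+1)*2))+((4+1)*5)))
Apply DISTRIBUTE at RLR (target: ((4+1)*2)): (y+(((5*2)+((4+1)*2))+((4+1)*5))) -> (y+(((5*2)+((4*2)+(1*2)))+((4+1)*5)))
Apply DISTRIBUTE at RR (target: ((4+1)*5)): (y+(((5*2)+((4*2)+(1*2)))+((4+1)*5))) -> (y+(((5*2)+((4*2)+(1*2)))+((4*5)+(1*5))))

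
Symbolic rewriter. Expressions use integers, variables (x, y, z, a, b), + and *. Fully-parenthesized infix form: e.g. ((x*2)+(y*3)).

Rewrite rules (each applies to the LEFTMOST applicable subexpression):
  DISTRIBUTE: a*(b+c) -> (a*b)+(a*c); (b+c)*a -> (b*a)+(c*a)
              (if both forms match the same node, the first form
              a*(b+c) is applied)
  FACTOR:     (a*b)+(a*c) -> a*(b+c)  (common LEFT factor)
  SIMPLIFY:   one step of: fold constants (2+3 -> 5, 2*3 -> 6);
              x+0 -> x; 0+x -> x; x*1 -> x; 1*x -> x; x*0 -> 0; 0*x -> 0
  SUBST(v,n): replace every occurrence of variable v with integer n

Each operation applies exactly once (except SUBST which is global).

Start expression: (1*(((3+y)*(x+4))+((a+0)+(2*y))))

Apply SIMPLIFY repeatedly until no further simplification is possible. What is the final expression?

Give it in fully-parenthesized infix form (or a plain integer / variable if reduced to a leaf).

Answer: (((3+y)*(x+4))+(a+(2*y)))

Derivation:
Start: (1*(((3+y)*(x+4))+((a+0)+(2*y))))
Step 1: at root: (1*(((3+y)*(x+4))+((a+0)+(2*y)))) -> (((3+y)*(x+4))+((a+0)+(2*y))); overall: (1*(((3+y)*(x+4))+((a+0)+(2*y)))) -> (((3+y)*(x+4))+((a+0)+(2*y)))
Step 2: at RL: (a+0) -> a; overall: (((3+y)*(x+4))+((a+0)+(2*y))) -> (((3+y)*(x+4))+(a+(2*y)))
Fixed point: (((3+y)*(x+4))+(a+(2*y)))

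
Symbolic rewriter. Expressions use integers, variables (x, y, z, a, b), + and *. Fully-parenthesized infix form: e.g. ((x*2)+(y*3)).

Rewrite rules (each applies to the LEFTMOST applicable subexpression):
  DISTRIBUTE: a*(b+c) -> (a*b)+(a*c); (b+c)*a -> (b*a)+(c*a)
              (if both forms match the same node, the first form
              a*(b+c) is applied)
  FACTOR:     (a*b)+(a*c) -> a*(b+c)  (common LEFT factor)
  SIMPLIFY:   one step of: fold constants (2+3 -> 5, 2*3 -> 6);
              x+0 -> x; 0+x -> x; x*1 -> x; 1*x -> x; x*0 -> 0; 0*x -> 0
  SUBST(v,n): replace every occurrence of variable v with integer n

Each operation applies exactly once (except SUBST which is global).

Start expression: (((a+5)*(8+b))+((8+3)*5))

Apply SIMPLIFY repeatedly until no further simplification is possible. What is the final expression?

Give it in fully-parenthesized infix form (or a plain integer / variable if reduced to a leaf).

Answer: (((a+5)*(8+b))+55)

Derivation:
Start: (((a+5)*(8+b))+((8+3)*5))
Step 1: at RL: (8+3) -> 11; overall: (((a+5)*(8+b))+((8+3)*5)) -> (((a+5)*(8+b))+(11*5))
Step 2: at R: (11*5) -> 55; overall: (((a+5)*(8+b))+(11*5)) -> (((a+5)*(8+b))+55)
Fixed point: (((a+5)*(8+b))+55)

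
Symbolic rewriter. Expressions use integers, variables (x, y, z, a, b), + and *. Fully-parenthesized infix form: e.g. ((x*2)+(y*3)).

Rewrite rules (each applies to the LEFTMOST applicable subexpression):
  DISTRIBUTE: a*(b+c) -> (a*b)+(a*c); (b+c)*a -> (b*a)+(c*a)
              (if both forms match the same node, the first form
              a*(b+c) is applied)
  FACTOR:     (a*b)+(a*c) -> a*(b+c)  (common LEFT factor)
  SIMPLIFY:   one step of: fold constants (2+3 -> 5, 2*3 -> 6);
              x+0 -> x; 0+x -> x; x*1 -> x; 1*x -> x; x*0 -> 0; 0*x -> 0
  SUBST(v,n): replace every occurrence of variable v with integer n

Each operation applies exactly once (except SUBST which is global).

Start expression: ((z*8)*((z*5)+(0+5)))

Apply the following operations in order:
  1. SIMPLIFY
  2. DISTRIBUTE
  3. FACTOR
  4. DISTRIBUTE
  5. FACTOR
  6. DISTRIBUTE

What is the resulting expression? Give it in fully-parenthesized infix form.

Start: ((z*8)*((z*5)+(0+5)))
Apply SIMPLIFY at RR (target: (0+5)): ((z*8)*((z*5)+(0+5))) -> ((z*8)*((z*5)+5))
Apply DISTRIBUTE at root (target: ((z*8)*((z*5)+5))): ((z*8)*((z*5)+5)) -> (((z*8)*(z*5))+((z*8)*5))
Apply FACTOR at root (target: (((z*8)*(z*5))+((z*8)*5))): (((z*8)*(z*5))+((z*8)*5)) -> ((z*8)*((z*5)+5))
Apply DISTRIBUTE at root (target: ((z*8)*((z*5)+5))): ((z*8)*((z*5)+5)) -> (((z*8)*(z*5))+((z*8)*5))
Apply FACTOR at root (target: (((z*8)*(z*5))+((z*8)*5))): (((z*8)*(z*5))+((z*8)*5)) -> ((z*8)*((z*5)+5))
Apply DISTRIBUTE at root (target: ((z*8)*((z*5)+5))): ((z*8)*((z*5)+5)) -> (((z*8)*(z*5))+((z*8)*5))

Answer: (((z*8)*(z*5))+((z*8)*5))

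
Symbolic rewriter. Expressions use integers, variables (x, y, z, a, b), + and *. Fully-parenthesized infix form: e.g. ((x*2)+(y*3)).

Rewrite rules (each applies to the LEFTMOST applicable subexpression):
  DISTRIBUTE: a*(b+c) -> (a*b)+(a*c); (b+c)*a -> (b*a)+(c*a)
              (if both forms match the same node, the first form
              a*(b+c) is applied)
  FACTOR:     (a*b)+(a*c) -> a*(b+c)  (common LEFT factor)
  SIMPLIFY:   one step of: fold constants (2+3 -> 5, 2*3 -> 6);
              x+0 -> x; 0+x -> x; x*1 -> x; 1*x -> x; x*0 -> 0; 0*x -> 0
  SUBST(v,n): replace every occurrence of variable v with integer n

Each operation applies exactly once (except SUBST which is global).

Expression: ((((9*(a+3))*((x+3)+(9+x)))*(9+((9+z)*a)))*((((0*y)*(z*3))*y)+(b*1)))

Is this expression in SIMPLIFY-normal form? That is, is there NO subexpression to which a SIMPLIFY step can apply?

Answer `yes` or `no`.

Expression: ((((9*(a+3))*((x+3)+(9+x)))*(9+((9+z)*a)))*((((0*y)*(z*3))*y)+(b*1)))
Scanning for simplifiable subexpressions (pre-order)...
  at root: ((((9*(a+3))*((x+3)+(9+x)))*(9+((9+z)*a)))*((((0*y)*(z*3))*y)+(b*1))) (not simplifiable)
  at L: (((9*(a+3))*((x+3)+(9+x)))*(9+((9+z)*a))) (not simplifiable)
  at LL: ((9*(a+3))*((x+3)+(9+x))) (not simplifiable)
  at LLL: (9*(a+3)) (not simplifiable)
  at LLLR: (a+3) (not simplifiable)
  at LLR: ((x+3)+(9+x)) (not simplifiable)
  at LLRL: (x+3) (not simplifiable)
  at LLRR: (9+x) (not simplifiable)
  at LR: (9+((9+z)*a)) (not simplifiable)
  at LRR: ((9+z)*a) (not simplifiable)
  at LRRL: (9+z) (not simplifiable)
  at R: ((((0*y)*(z*3))*y)+(b*1)) (not simplifiable)
  at RL: (((0*y)*(z*3))*y) (not simplifiable)
  at RLL: ((0*y)*(z*3)) (not simplifiable)
  at RLLL: (0*y) (SIMPLIFIABLE)
  at RLLR: (z*3) (not simplifiable)
  at RR: (b*1) (SIMPLIFIABLE)
Found simplifiable subexpr at path RLLL: (0*y)
One SIMPLIFY step would give: ((((9*(a+3))*((x+3)+(9+x)))*(9+((9+z)*a)))*(((0*(z*3))*y)+(b*1)))
-> NOT in normal form.

Answer: no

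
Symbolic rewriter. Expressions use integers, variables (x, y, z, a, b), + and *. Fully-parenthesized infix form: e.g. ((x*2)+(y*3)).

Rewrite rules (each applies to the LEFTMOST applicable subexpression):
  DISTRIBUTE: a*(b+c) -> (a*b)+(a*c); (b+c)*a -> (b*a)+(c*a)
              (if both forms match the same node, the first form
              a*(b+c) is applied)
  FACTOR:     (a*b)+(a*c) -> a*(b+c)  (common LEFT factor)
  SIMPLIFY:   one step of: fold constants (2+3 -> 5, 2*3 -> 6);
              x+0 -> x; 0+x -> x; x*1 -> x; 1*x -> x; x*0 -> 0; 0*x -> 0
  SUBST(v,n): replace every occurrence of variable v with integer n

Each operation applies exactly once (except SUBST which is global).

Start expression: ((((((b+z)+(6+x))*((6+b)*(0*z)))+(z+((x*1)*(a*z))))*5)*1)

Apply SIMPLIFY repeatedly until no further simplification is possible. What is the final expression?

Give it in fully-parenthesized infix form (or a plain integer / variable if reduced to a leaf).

Start: ((((((b+z)+(6+x))*((6+b)*(0*z)))+(z+((x*1)*(a*z))))*5)*1)
Step 1: at root: ((((((b+z)+(6+x))*((6+b)*(0*z)))+(z+((x*1)*(a*z))))*5)*1) -> (((((b+z)+(6+x))*((6+b)*(0*z)))+(z+((x*1)*(a*z))))*5); overall: ((((((b+z)+(6+x))*((6+b)*(0*z)))+(z+((x*1)*(a*z))))*5)*1) -> (((((b+z)+(6+x))*((6+b)*(0*z)))+(z+((x*1)*(a*z))))*5)
Step 2: at LLRR: (0*z) -> 0; overall: (((((b+z)+(6+x))*((6+b)*(0*z)))+(z+((x*1)*(a*z))))*5) -> (((((b+z)+(6+x))*((6+b)*0))+(z+((x*1)*(a*z))))*5)
Step 3: at LLR: ((6+b)*0) -> 0; overall: (((((b+z)+(6+x))*((6+b)*0))+(z+((x*1)*(a*z))))*5) -> (((((b+z)+(6+x))*0)+(z+((x*1)*(a*z))))*5)
Step 4: at LL: (((b+z)+(6+x))*0) -> 0; overall: (((((b+z)+(6+x))*0)+(z+((x*1)*(a*z))))*5) -> ((0+(z+((x*1)*(a*z))))*5)
Step 5: at L: (0+(z+((x*1)*(a*z)))) -> (z+((x*1)*(a*z))); overall: ((0+(z+((x*1)*(a*z))))*5) -> ((z+((x*1)*(a*z)))*5)
Step 6: at LRL: (x*1) -> x; overall: ((z+((x*1)*(a*z)))*5) -> ((z+(x*(a*z)))*5)
Fixed point: ((z+(x*(a*z)))*5)

Answer: ((z+(x*(a*z)))*5)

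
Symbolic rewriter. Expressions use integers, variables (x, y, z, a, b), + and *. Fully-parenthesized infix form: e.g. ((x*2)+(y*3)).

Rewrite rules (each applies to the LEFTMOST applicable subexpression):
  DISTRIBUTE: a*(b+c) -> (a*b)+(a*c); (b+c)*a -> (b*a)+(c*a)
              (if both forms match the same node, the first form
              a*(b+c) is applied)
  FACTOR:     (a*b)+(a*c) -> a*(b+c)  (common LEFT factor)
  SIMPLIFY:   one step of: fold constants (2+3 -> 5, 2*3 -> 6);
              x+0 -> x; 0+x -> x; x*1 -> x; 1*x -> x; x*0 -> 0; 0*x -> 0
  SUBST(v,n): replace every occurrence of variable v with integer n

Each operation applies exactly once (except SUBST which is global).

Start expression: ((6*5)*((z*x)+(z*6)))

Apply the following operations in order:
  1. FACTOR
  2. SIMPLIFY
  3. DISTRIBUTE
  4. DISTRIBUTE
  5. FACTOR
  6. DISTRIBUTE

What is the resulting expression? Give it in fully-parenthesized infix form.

Answer: ((30*(z*x))+(30*(z*6)))

Derivation:
Start: ((6*5)*((z*x)+(z*6)))
Apply FACTOR at R (target: ((z*x)+(z*6))): ((6*5)*((z*x)+(z*6))) -> ((6*5)*(z*(x+6)))
Apply SIMPLIFY at L (target: (6*5)): ((6*5)*(z*(x+6))) -> (30*(z*(x+6)))
Apply DISTRIBUTE at R (target: (z*(x+6))): (30*(z*(x+6))) -> (30*((z*x)+(z*6)))
Apply DISTRIBUTE at root (target: (30*((z*x)+(z*6)))): (30*((z*x)+(z*6))) -> ((30*(z*x))+(30*(z*6)))
Apply FACTOR at root (target: ((30*(z*x))+(30*(z*6)))): ((30*(z*x))+(30*(z*6))) -> (30*((z*x)+(z*6)))
Apply DISTRIBUTE at root (target: (30*((z*x)+(z*6)))): (30*((z*x)+(z*6))) -> ((30*(z*x))+(30*(z*6)))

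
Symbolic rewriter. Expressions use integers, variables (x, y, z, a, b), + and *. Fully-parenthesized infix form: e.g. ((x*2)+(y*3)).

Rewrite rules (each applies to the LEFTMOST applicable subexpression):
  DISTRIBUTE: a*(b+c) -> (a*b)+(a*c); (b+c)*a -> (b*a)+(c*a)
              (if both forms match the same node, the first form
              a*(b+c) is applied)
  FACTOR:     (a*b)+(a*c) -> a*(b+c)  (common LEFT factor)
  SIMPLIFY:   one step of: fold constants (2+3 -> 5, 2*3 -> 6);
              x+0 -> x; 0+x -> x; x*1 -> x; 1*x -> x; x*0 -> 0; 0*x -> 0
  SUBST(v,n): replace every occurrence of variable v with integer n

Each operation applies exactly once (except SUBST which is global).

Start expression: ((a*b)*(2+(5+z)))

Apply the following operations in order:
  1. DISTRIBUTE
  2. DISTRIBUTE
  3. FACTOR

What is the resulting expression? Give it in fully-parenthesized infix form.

Start: ((a*b)*(2+(5+z)))
Apply DISTRIBUTE at root (target: ((a*b)*(2+(5+z)))): ((a*b)*(2+(5+z))) -> (((a*b)*2)+((a*b)*(5+z)))
Apply DISTRIBUTE at R (target: ((a*b)*(5+z))): (((a*b)*2)+((a*b)*(5+z))) -> (((a*b)*2)+(((a*b)*5)+((a*b)*z)))
Apply FACTOR at R (target: (((a*b)*5)+((a*b)*z))): (((a*b)*2)+(((a*b)*5)+((a*b)*z))) -> (((a*b)*2)+((a*b)*(5+z)))

Answer: (((a*b)*2)+((a*b)*(5+z)))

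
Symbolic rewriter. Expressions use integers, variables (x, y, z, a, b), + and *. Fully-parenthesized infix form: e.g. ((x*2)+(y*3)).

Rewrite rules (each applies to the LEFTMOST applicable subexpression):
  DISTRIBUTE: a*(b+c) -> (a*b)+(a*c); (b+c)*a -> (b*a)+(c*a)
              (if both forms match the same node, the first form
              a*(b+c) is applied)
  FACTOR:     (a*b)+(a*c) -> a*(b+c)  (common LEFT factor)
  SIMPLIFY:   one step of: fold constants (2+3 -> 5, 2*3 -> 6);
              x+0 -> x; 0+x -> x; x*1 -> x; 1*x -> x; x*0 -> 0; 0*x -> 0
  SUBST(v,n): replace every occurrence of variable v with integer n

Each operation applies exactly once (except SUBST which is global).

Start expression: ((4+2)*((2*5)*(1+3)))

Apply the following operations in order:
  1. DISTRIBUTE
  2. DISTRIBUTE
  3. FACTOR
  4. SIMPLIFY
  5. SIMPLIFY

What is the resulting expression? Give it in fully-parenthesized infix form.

Start: ((4+2)*((2*5)*(1+3)))
Apply DISTRIBUTE at root (target: ((4+2)*((2*5)*(1+3)))): ((4+2)*((2*5)*(1+3))) -> ((4*((2*5)*(1+3)))+(2*((2*5)*(1+3))))
Apply DISTRIBUTE at LR (target: ((2*5)*(1+3))): ((4*((2*5)*(1+3)))+(2*((2*5)*(1+3)))) -> ((4*(((2*5)*1)+((2*5)*3)))+(2*((2*5)*(1+3))))
Apply FACTOR at LR (target: (((2*5)*1)+((2*5)*3))): ((4*(((2*5)*1)+((2*5)*3)))+(2*((2*5)*(1+3)))) -> ((4*((2*5)*(1+3)))+(2*((2*5)*(1+3))))
Apply SIMPLIFY at LRL (target: (2*5)): ((4*((2*5)*(1+3)))+(2*((2*5)*(1+3)))) -> ((4*(10*(1+3)))+(2*((2*5)*(1+3))))
Apply SIMPLIFY at LRR (target: (1+3)): ((4*(10*(1+3)))+(2*((2*5)*(1+3)))) -> ((4*(10*4))+(2*((2*5)*(1+3))))

Answer: ((4*(10*4))+(2*((2*5)*(1+3))))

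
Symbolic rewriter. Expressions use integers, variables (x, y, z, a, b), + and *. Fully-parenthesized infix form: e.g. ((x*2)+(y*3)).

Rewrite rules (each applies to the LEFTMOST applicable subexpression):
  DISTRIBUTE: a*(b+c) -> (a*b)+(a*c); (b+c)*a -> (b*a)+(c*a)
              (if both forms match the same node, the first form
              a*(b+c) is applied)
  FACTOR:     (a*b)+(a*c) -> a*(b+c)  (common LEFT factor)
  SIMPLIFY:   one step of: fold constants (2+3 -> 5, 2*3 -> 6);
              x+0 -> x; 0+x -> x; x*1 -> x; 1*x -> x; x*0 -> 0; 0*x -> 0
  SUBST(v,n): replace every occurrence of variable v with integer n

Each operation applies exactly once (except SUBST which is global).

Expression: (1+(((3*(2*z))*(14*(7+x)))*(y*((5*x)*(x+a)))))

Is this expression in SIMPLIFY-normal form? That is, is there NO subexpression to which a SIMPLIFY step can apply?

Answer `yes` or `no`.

Answer: yes

Derivation:
Expression: (1+(((3*(2*z))*(14*(7+x)))*(y*((5*x)*(x+a)))))
Scanning for simplifiable subexpressions (pre-order)...
  at root: (1+(((3*(2*z))*(14*(7+x)))*(y*((5*x)*(x+a))))) (not simplifiable)
  at R: (((3*(2*z))*(14*(7+x)))*(y*((5*x)*(x+a)))) (not simplifiable)
  at RL: ((3*(2*z))*(14*(7+x))) (not simplifiable)
  at RLL: (3*(2*z)) (not simplifiable)
  at RLLR: (2*z) (not simplifiable)
  at RLR: (14*(7+x)) (not simplifiable)
  at RLRR: (7+x) (not simplifiable)
  at RR: (y*((5*x)*(x+a))) (not simplifiable)
  at RRR: ((5*x)*(x+a)) (not simplifiable)
  at RRRL: (5*x) (not simplifiable)
  at RRRR: (x+a) (not simplifiable)
Result: no simplifiable subexpression found -> normal form.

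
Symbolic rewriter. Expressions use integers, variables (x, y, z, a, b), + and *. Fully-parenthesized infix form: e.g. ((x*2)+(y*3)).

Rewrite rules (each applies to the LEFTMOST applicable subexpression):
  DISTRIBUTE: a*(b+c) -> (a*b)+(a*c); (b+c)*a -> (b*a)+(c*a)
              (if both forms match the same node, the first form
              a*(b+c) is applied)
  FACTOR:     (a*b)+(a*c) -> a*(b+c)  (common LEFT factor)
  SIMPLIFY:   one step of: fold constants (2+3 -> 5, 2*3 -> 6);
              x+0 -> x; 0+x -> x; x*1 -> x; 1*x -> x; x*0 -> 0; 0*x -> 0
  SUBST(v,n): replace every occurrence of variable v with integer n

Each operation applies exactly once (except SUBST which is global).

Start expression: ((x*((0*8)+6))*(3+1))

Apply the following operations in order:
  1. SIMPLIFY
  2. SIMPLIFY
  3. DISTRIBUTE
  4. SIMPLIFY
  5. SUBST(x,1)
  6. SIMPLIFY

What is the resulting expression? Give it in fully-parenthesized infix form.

Answer: ((6*3)+(1*6))

Derivation:
Start: ((x*((0*8)+6))*(3+1))
Apply SIMPLIFY at LRL (target: (0*8)): ((x*((0*8)+6))*(3+1)) -> ((x*(0+6))*(3+1))
Apply SIMPLIFY at LR (target: (0+6)): ((x*(0+6))*(3+1)) -> ((x*6)*(3+1))
Apply DISTRIBUTE at root (target: ((x*6)*(3+1))): ((x*6)*(3+1)) -> (((x*6)*3)+((x*6)*1))
Apply SIMPLIFY at R (target: ((x*6)*1)): (((x*6)*3)+((x*6)*1)) -> (((x*6)*3)+(x*6))
Apply SUBST(x,1): (((x*6)*3)+(x*6)) -> (((1*6)*3)+(1*6))
Apply SIMPLIFY at LL (target: (1*6)): (((1*6)*3)+(1*6)) -> ((6*3)+(1*6))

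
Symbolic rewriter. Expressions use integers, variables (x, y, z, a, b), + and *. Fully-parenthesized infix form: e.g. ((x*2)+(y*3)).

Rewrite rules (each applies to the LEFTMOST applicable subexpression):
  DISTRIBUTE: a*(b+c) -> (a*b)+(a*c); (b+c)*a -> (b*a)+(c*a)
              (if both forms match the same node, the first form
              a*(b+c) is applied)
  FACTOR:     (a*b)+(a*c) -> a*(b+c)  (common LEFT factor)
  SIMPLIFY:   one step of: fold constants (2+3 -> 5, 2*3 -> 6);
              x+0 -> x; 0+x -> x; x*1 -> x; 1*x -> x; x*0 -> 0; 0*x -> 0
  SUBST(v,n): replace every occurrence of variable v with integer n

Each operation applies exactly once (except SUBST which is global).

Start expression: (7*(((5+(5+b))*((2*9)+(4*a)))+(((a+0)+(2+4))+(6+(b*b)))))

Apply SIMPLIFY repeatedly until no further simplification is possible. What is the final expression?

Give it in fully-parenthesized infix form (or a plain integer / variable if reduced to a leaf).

Answer: (7*(((5+(5+b))*(18+(4*a)))+((a+6)+(6+(b*b)))))

Derivation:
Start: (7*(((5+(5+b))*((2*9)+(4*a)))+(((a+0)+(2+4))+(6+(b*b)))))
Step 1: at RLRL: (2*9) -> 18; overall: (7*(((5+(5+b))*((2*9)+(4*a)))+(((a+0)+(2+4))+(6+(b*b))))) -> (7*(((5+(5+b))*(18+(4*a)))+(((a+0)+(2+4))+(6+(b*b)))))
Step 2: at RRLL: (a+0) -> a; overall: (7*(((5+(5+b))*(18+(4*a)))+(((a+0)+(2+4))+(6+(b*b))))) -> (7*(((5+(5+b))*(18+(4*a)))+((a+(2+4))+(6+(b*b)))))
Step 3: at RRLR: (2+4) -> 6; overall: (7*(((5+(5+b))*(18+(4*a)))+((a+(2+4))+(6+(b*b))))) -> (7*(((5+(5+b))*(18+(4*a)))+((a+6)+(6+(b*b)))))
Fixed point: (7*(((5+(5+b))*(18+(4*a)))+((a+6)+(6+(b*b)))))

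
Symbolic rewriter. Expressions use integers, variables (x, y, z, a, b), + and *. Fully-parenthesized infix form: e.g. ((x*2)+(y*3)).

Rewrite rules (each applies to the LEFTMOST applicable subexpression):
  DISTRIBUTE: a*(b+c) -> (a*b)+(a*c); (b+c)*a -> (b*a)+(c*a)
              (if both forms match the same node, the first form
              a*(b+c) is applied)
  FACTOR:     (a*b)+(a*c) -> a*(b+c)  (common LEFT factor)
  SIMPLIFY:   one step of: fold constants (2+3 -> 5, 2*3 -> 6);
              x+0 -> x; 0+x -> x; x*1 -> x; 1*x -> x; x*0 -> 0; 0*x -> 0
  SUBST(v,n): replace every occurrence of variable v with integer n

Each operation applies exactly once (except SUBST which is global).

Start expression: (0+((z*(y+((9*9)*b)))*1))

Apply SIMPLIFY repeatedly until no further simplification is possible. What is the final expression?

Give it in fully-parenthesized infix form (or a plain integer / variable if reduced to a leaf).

Answer: (z*(y+(81*b)))

Derivation:
Start: (0+((z*(y+((9*9)*b)))*1))
Step 1: at root: (0+((z*(y+((9*9)*b)))*1)) -> ((z*(y+((9*9)*b)))*1); overall: (0+((z*(y+((9*9)*b)))*1)) -> ((z*(y+((9*9)*b)))*1)
Step 2: at root: ((z*(y+((9*9)*b)))*1) -> (z*(y+((9*9)*b))); overall: ((z*(y+((9*9)*b)))*1) -> (z*(y+((9*9)*b)))
Step 3: at RRL: (9*9) -> 81; overall: (z*(y+((9*9)*b))) -> (z*(y+(81*b)))
Fixed point: (z*(y+(81*b)))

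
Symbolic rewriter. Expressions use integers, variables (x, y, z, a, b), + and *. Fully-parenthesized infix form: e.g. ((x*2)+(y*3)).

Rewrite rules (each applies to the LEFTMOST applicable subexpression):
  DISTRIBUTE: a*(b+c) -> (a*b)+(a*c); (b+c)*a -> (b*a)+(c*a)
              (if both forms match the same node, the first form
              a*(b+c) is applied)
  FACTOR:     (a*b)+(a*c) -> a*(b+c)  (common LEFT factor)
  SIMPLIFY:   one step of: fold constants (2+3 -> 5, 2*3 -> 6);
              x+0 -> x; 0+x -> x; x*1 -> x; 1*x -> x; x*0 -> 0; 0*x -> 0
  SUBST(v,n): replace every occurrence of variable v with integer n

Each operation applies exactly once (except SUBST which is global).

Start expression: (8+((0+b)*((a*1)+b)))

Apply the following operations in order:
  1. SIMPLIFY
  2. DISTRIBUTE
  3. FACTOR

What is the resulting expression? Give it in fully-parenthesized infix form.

Answer: (8+(b*((a*1)+b)))

Derivation:
Start: (8+((0+b)*((a*1)+b)))
Apply SIMPLIFY at RL (target: (0+b)): (8+((0+b)*((a*1)+b))) -> (8+(b*((a*1)+b)))
Apply DISTRIBUTE at R (target: (b*((a*1)+b))): (8+(b*((a*1)+b))) -> (8+((b*(a*1))+(b*b)))
Apply FACTOR at R (target: ((b*(a*1))+(b*b))): (8+((b*(a*1))+(b*b))) -> (8+(b*((a*1)+b)))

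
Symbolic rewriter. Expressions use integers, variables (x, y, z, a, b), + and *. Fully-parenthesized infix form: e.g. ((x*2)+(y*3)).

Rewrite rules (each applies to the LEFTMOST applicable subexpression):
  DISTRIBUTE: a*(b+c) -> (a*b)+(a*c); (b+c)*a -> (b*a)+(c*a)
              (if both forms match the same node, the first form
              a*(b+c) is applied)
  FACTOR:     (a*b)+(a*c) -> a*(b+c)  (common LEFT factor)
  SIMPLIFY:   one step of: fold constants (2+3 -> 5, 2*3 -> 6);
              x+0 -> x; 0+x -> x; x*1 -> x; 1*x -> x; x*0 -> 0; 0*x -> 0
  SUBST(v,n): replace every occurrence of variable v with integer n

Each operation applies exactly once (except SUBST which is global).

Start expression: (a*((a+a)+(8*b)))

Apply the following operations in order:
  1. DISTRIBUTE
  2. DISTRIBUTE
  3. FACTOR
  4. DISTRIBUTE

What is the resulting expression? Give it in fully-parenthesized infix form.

Answer: (((a*a)+(a*a))+(a*(8*b)))

Derivation:
Start: (a*((a+a)+(8*b)))
Apply DISTRIBUTE at root (target: (a*((a+a)+(8*b)))): (a*((a+a)+(8*b))) -> ((a*(a+a))+(a*(8*b)))
Apply DISTRIBUTE at L (target: (a*(a+a))): ((a*(a+a))+(a*(8*b))) -> (((a*a)+(a*a))+(a*(8*b)))
Apply FACTOR at L (target: ((a*a)+(a*a))): (((a*a)+(a*a))+(a*(8*b))) -> ((a*(a+a))+(a*(8*b)))
Apply DISTRIBUTE at L (target: (a*(a+a))): ((a*(a+a))+(a*(8*b))) -> (((a*a)+(a*a))+(a*(8*b)))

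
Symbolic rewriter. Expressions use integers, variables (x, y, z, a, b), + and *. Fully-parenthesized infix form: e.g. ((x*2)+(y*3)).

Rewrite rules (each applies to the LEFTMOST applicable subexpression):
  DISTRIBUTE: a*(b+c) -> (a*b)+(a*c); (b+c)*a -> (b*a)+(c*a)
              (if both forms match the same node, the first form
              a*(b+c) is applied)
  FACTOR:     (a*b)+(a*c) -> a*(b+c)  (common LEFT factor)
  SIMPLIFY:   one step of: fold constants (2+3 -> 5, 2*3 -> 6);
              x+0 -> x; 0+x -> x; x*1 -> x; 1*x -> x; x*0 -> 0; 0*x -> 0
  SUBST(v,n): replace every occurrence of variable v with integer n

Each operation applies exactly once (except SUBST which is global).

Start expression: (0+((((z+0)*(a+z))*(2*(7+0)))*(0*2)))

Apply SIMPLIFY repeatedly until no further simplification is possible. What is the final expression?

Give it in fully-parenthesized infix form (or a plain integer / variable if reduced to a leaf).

Start: (0+((((z+0)*(a+z))*(2*(7+0)))*(0*2)))
Step 1: at root: (0+((((z+0)*(a+z))*(2*(7+0)))*(0*2))) -> ((((z+0)*(a+z))*(2*(7+0)))*(0*2)); overall: (0+((((z+0)*(a+z))*(2*(7+0)))*(0*2))) -> ((((z+0)*(a+z))*(2*(7+0)))*(0*2))
Step 2: at LLL: (z+0) -> z; overall: ((((z+0)*(a+z))*(2*(7+0)))*(0*2)) -> (((z*(a+z))*(2*(7+0)))*(0*2))
Step 3: at LRR: (7+0) -> 7; overall: (((z*(a+z))*(2*(7+0)))*(0*2)) -> (((z*(a+z))*(2*7))*(0*2))
Step 4: at LR: (2*7) -> 14; overall: (((z*(a+z))*(2*7))*(0*2)) -> (((z*(a+z))*14)*(0*2))
Step 5: at R: (0*2) -> 0; overall: (((z*(a+z))*14)*(0*2)) -> (((z*(a+z))*14)*0)
Step 6: at root: (((z*(a+z))*14)*0) -> 0; overall: (((z*(a+z))*14)*0) -> 0
Fixed point: 0

Answer: 0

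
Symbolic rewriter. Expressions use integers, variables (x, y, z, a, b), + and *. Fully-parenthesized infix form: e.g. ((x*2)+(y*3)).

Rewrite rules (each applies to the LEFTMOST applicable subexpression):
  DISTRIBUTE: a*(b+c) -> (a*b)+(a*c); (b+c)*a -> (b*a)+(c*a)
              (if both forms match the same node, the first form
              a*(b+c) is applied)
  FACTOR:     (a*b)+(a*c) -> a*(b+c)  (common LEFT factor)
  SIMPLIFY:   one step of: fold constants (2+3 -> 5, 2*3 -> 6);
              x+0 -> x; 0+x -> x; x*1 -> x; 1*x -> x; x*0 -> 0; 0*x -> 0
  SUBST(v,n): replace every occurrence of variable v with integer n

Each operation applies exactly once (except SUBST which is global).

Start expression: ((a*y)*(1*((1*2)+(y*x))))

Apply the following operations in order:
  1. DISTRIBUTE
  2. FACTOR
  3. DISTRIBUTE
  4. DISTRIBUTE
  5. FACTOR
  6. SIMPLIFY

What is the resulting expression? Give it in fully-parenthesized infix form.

Start: ((a*y)*(1*((1*2)+(y*x))))
Apply DISTRIBUTE at R (target: (1*((1*2)+(y*x)))): ((a*y)*(1*((1*2)+(y*x)))) -> ((a*y)*((1*(1*2))+(1*(y*x))))
Apply FACTOR at R (target: ((1*(1*2))+(1*(y*x)))): ((a*y)*((1*(1*2))+(1*(y*x)))) -> ((a*y)*(1*((1*2)+(y*x))))
Apply DISTRIBUTE at R (target: (1*((1*2)+(y*x)))): ((a*y)*(1*((1*2)+(y*x)))) -> ((a*y)*((1*(1*2))+(1*(y*x))))
Apply DISTRIBUTE at root (target: ((a*y)*((1*(1*2))+(1*(y*x))))): ((a*y)*((1*(1*2))+(1*(y*x)))) -> (((a*y)*(1*(1*2)))+((a*y)*(1*(y*x))))
Apply FACTOR at root (target: (((a*y)*(1*(1*2)))+((a*y)*(1*(y*x))))): (((a*y)*(1*(1*2)))+((a*y)*(1*(y*x)))) -> ((a*y)*((1*(1*2))+(1*(y*x))))
Apply SIMPLIFY at RL (target: (1*(1*2))): ((a*y)*((1*(1*2))+(1*(y*x)))) -> ((a*y)*((1*2)+(1*(y*x))))

Answer: ((a*y)*((1*2)+(1*(y*x))))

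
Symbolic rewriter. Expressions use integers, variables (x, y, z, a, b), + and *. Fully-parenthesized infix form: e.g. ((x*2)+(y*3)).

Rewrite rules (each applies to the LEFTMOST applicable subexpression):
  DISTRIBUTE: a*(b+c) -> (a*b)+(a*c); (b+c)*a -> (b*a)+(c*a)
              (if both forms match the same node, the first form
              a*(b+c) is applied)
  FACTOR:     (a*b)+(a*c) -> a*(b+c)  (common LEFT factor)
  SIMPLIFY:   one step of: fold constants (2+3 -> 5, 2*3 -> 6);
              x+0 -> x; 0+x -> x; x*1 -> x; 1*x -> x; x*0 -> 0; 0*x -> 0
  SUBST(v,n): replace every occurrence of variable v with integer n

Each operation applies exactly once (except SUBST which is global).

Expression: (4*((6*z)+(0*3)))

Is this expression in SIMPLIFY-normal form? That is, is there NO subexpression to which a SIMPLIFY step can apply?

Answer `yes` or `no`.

Answer: no

Derivation:
Expression: (4*((6*z)+(0*3)))
Scanning for simplifiable subexpressions (pre-order)...
  at root: (4*((6*z)+(0*3))) (not simplifiable)
  at R: ((6*z)+(0*3)) (not simplifiable)
  at RL: (6*z) (not simplifiable)
  at RR: (0*3) (SIMPLIFIABLE)
Found simplifiable subexpr at path RR: (0*3)
One SIMPLIFY step would give: (4*((6*z)+0))
-> NOT in normal form.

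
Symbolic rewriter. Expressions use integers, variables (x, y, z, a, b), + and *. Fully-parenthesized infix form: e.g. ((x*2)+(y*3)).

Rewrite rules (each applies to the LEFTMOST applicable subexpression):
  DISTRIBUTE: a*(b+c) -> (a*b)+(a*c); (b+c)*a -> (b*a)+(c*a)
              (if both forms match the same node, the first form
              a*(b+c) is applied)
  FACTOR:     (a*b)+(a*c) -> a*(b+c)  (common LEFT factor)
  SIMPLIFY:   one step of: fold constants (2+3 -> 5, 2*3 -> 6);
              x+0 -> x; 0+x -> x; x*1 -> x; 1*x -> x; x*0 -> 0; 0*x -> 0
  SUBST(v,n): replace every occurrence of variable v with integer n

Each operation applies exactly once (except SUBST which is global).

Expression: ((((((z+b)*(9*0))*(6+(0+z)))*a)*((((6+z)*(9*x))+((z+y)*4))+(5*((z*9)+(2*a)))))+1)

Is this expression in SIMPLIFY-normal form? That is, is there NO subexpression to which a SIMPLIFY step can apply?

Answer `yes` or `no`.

Expression: ((((((z+b)*(9*0))*(6+(0+z)))*a)*((((6+z)*(9*x))+((z+y)*4))+(5*((z*9)+(2*a)))))+1)
Scanning for simplifiable subexpressions (pre-order)...
  at root: ((((((z+b)*(9*0))*(6+(0+z)))*a)*((((6+z)*(9*x))+((z+y)*4))+(5*((z*9)+(2*a)))))+1) (not simplifiable)
  at L: (((((z+b)*(9*0))*(6+(0+z)))*a)*((((6+z)*(9*x))+((z+y)*4))+(5*((z*9)+(2*a))))) (not simplifiable)
  at LL: ((((z+b)*(9*0))*(6+(0+z)))*a) (not simplifiable)
  at LLL: (((z+b)*(9*0))*(6+(0+z))) (not simplifiable)
  at LLLL: ((z+b)*(9*0)) (not simplifiable)
  at LLLLL: (z+b) (not simplifiable)
  at LLLLR: (9*0) (SIMPLIFIABLE)
  at LLLR: (6+(0+z)) (not simplifiable)
  at LLLRR: (0+z) (SIMPLIFIABLE)
  at LR: ((((6+z)*(9*x))+((z+y)*4))+(5*((z*9)+(2*a)))) (not simplifiable)
  at LRL: (((6+z)*(9*x))+((z+y)*4)) (not simplifiable)
  at LRLL: ((6+z)*(9*x)) (not simplifiable)
  at LRLLL: (6+z) (not simplifiable)
  at LRLLR: (9*x) (not simplifiable)
  at LRLR: ((z+y)*4) (not simplifiable)
  at LRLRL: (z+y) (not simplifiable)
  at LRR: (5*((z*9)+(2*a))) (not simplifiable)
  at LRRR: ((z*9)+(2*a)) (not simplifiable)
  at LRRRL: (z*9) (not simplifiable)
  at LRRRR: (2*a) (not simplifiable)
Found simplifiable subexpr at path LLLLR: (9*0)
One SIMPLIFY step would give: ((((((z+b)*0)*(6+(0+z)))*a)*((((6+z)*(9*x))+((z+y)*4))+(5*((z*9)+(2*a)))))+1)
-> NOT in normal form.

Answer: no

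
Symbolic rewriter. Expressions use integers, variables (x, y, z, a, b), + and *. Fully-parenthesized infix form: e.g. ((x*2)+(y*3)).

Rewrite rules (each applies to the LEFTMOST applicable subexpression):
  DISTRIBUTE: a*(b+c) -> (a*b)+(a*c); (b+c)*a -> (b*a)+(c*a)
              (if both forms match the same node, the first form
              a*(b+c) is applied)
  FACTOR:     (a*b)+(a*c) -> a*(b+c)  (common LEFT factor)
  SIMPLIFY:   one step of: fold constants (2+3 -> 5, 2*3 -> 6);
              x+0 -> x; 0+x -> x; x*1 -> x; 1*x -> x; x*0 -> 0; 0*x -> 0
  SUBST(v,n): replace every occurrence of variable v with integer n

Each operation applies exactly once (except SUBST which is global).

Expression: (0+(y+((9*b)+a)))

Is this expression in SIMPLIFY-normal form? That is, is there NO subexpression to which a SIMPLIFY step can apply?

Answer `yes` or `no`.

Expression: (0+(y+((9*b)+a)))
Scanning for simplifiable subexpressions (pre-order)...
  at root: (0+(y+((9*b)+a))) (SIMPLIFIABLE)
  at R: (y+((9*b)+a)) (not simplifiable)
  at RR: ((9*b)+a) (not simplifiable)
  at RRL: (9*b) (not simplifiable)
Found simplifiable subexpr at path root: (0+(y+((9*b)+a)))
One SIMPLIFY step would give: (y+((9*b)+a))
-> NOT in normal form.

Answer: no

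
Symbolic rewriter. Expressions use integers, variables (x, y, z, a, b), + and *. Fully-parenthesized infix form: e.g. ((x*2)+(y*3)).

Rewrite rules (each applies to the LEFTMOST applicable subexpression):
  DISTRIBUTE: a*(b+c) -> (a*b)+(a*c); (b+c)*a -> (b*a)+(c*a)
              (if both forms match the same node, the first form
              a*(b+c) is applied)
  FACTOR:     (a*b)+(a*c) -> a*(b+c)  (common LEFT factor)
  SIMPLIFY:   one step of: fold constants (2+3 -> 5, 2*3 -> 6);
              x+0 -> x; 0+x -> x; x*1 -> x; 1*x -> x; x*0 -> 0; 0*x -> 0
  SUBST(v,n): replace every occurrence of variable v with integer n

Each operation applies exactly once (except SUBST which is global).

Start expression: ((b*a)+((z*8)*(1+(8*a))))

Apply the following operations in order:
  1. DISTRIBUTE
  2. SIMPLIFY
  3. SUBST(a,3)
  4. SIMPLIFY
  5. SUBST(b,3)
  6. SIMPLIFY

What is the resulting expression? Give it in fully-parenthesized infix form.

Start: ((b*a)+((z*8)*(1+(8*a))))
Apply DISTRIBUTE at R (target: ((z*8)*(1+(8*a)))): ((b*a)+((z*8)*(1+(8*a)))) -> ((b*a)+(((z*8)*1)+((z*8)*(8*a))))
Apply SIMPLIFY at RL (target: ((z*8)*1)): ((b*a)+(((z*8)*1)+((z*8)*(8*a)))) -> ((b*a)+((z*8)+((z*8)*(8*a))))
Apply SUBST(a,3): ((b*a)+((z*8)+((z*8)*(8*a)))) -> ((b*3)+((z*8)+((z*8)*(8*3))))
Apply SIMPLIFY at RRR (target: (8*3)): ((b*3)+((z*8)+((z*8)*(8*3)))) -> ((b*3)+((z*8)+((z*8)*24)))
Apply SUBST(b,3): ((b*3)+((z*8)+((z*8)*24))) -> ((3*3)+((z*8)+((z*8)*24)))
Apply SIMPLIFY at L (target: (3*3)): ((3*3)+((z*8)+((z*8)*24))) -> (9+((z*8)+((z*8)*24)))

Answer: (9+((z*8)+((z*8)*24)))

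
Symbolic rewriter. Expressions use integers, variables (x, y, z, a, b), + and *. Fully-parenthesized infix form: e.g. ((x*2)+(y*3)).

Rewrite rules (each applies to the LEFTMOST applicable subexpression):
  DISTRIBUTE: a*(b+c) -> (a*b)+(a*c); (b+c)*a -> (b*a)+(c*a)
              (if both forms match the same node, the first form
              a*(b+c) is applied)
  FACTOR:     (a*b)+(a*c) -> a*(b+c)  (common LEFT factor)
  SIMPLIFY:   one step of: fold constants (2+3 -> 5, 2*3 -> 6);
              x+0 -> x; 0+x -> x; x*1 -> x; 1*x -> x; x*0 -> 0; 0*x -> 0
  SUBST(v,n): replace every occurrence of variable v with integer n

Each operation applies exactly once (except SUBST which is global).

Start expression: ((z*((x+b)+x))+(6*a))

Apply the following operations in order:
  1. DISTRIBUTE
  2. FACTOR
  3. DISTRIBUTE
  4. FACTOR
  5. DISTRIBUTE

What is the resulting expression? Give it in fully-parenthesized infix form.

Answer: (((z*(x+b))+(z*x))+(6*a))

Derivation:
Start: ((z*((x+b)+x))+(6*a))
Apply DISTRIBUTE at L (target: (z*((x+b)+x))): ((z*((x+b)+x))+(6*a)) -> (((z*(x+b))+(z*x))+(6*a))
Apply FACTOR at L (target: ((z*(x+b))+(z*x))): (((z*(x+b))+(z*x))+(6*a)) -> ((z*((x+b)+x))+(6*a))
Apply DISTRIBUTE at L (target: (z*((x+b)+x))): ((z*((x+b)+x))+(6*a)) -> (((z*(x+b))+(z*x))+(6*a))
Apply FACTOR at L (target: ((z*(x+b))+(z*x))): (((z*(x+b))+(z*x))+(6*a)) -> ((z*((x+b)+x))+(6*a))
Apply DISTRIBUTE at L (target: (z*((x+b)+x))): ((z*((x+b)+x))+(6*a)) -> (((z*(x+b))+(z*x))+(6*a))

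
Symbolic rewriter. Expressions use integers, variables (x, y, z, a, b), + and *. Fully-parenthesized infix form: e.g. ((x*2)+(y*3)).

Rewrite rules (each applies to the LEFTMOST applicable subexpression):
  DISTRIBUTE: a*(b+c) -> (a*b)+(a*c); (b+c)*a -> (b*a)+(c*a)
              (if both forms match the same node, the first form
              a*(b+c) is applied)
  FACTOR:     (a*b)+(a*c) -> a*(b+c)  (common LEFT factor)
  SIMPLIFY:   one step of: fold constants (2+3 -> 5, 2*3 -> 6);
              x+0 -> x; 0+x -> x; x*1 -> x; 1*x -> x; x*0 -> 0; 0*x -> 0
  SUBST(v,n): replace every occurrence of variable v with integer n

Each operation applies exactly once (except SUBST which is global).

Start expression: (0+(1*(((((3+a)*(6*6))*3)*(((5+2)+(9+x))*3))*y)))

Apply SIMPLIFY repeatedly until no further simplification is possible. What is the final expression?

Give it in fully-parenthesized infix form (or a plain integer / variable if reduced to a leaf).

Start: (0+(1*(((((3+a)*(6*6))*3)*(((5+2)+(9+x))*3))*y)))
Step 1: at root: (0+(1*(((((3+a)*(6*6))*3)*(((5+2)+(9+x))*3))*y))) -> (1*(((((3+a)*(6*6))*3)*(((5+2)+(9+x))*3))*y)); overall: (0+(1*(((((3+a)*(6*6))*3)*(((5+2)+(9+x))*3))*y))) -> (1*(((((3+a)*(6*6))*3)*(((5+2)+(9+x))*3))*y))
Step 2: at root: (1*(((((3+a)*(6*6))*3)*(((5+2)+(9+x))*3))*y)) -> (((((3+a)*(6*6))*3)*(((5+2)+(9+x))*3))*y); overall: (1*(((((3+a)*(6*6))*3)*(((5+2)+(9+x))*3))*y)) -> (((((3+a)*(6*6))*3)*(((5+2)+(9+x))*3))*y)
Step 3: at LLLR: (6*6) -> 36; overall: (((((3+a)*(6*6))*3)*(((5+2)+(9+x))*3))*y) -> (((((3+a)*36)*3)*(((5+2)+(9+x))*3))*y)
Step 4: at LRLL: (5+2) -> 7; overall: (((((3+a)*36)*3)*(((5+2)+(9+x))*3))*y) -> (((((3+a)*36)*3)*((7+(9+x))*3))*y)
Fixed point: (((((3+a)*36)*3)*((7+(9+x))*3))*y)

Answer: (((((3+a)*36)*3)*((7+(9+x))*3))*y)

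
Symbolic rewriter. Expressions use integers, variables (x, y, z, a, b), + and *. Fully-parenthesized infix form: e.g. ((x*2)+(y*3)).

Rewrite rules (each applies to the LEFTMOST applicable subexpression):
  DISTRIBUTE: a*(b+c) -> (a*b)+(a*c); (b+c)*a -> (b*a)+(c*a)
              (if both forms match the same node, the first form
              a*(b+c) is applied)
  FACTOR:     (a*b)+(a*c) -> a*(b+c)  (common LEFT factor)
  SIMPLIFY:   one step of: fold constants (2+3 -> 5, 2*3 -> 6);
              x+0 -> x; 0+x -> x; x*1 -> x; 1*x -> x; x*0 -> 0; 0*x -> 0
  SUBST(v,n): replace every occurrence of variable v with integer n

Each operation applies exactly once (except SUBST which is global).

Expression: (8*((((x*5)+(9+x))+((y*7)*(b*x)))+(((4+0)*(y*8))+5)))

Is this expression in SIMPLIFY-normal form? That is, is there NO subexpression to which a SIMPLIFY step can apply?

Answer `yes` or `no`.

Expression: (8*((((x*5)+(9+x))+((y*7)*(b*x)))+(((4+0)*(y*8))+5)))
Scanning for simplifiable subexpressions (pre-order)...
  at root: (8*((((x*5)+(9+x))+((y*7)*(b*x)))+(((4+0)*(y*8))+5))) (not simplifiable)
  at R: ((((x*5)+(9+x))+((y*7)*(b*x)))+(((4+0)*(y*8))+5)) (not simplifiable)
  at RL: (((x*5)+(9+x))+((y*7)*(b*x))) (not simplifiable)
  at RLL: ((x*5)+(9+x)) (not simplifiable)
  at RLLL: (x*5) (not simplifiable)
  at RLLR: (9+x) (not simplifiable)
  at RLR: ((y*7)*(b*x)) (not simplifiable)
  at RLRL: (y*7) (not simplifiable)
  at RLRR: (b*x) (not simplifiable)
  at RR: (((4+0)*(y*8))+5) (not simplifiable)
  at RRL: ((4+0)*(y*8)) (not simplifiable)
  at RRLL: (4+0) (SIMPLIFIABLE)
  at RRLR: (y*8) (not simplifiable)
Found simplifiable subexpr at path RRLL: (4+0)
One SIMPLIFY step would give: (8*((((x*5)+(9+x))+((y*7)*(b*x)))+((4*(y*8))+5)))
-> NOT in normal form.

Answer: no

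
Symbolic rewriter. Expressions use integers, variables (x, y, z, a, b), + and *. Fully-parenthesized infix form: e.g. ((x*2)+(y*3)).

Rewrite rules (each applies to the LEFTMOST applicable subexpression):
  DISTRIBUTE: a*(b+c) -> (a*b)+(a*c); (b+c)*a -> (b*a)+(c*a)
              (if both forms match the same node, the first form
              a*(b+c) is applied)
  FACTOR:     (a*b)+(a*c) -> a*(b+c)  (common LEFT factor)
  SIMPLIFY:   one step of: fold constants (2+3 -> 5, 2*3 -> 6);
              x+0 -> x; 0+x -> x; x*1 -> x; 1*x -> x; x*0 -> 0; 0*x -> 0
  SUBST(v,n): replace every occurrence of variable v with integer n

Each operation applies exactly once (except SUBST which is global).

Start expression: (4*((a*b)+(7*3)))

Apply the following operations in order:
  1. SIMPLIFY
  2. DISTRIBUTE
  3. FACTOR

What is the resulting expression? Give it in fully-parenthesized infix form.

Answer: (4*((a*b)+21))

Derivation:
Start: (4*((a*b)+(7*3)))
Apply SIMPLIFY at RR (target: (7*3)): (4*((a*b)+(7*3))) -> (4*((a*b)+21))
Apply DISTRIBUTE at root (target: (4*((a*b)+21))): (4*((a*b)+21)) -> ((4*(a*b))+(4*21))
Apply FACTOR at root (target: ((4*(a*b))+(4*21))): ((4*(a*b))+(4*21)) -> (4*((a*b)+21))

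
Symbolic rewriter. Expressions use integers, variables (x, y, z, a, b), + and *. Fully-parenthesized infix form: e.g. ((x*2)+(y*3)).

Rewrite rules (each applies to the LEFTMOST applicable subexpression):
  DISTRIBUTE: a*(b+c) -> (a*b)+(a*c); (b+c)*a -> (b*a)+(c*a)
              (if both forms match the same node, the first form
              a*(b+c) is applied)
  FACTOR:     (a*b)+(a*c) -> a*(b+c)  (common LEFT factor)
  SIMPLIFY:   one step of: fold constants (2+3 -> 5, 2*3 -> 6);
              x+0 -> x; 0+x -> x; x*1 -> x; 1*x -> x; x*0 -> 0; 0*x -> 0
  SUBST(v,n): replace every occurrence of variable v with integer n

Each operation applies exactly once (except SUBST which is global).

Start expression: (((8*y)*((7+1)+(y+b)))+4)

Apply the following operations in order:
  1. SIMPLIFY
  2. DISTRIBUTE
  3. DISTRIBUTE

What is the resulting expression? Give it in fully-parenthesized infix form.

Start: (((8*y)*((7+1)+(y+b)))+4)
Apply SIMPLIFY at LRL (target: (7+1)): (((8*y)*((7+1)+(y+b)))+4) -> (((8*y)*(8+(y+b)))+4)
Apply DISTRIBUTE at L (target: ((8*y)*(8+(y+b)))): (((8*y)*(8+(y+b)))+4) -> ((((8*y)*8)+((8*y)*(y+b)))+4)
Apply DISTRIBUTE at LR (target: ((8*y)*(y+b))): ((((8*y)*8)+((8*y)*(y+b)))+4) -> ((((8*y)*8)+(((8*y)*y)+((8*y)*b)))+4)

Answer: ((((8*y)*8)+(((8*y)*y)+((8*y)*b)))+4)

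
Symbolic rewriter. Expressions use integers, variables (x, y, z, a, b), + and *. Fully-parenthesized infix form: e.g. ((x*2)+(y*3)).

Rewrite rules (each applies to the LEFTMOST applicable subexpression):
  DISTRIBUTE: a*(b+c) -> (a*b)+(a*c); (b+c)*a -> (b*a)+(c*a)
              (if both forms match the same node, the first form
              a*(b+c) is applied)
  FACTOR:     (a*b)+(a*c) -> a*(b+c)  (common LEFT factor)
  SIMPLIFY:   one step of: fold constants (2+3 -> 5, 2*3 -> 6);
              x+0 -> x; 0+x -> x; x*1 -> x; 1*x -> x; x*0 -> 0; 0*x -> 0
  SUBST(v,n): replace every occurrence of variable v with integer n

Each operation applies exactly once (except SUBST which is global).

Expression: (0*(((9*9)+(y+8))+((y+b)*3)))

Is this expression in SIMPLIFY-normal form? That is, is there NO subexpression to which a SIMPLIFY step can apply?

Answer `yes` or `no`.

Expression: (0*(((9*9)+(y+8))+((y+b)*3)))
Scanning for simplifiable subexpressions (pre-order)...
  at root: (0*(((9*9)+(y+8))+((y+b)*3))) (SIMPLIFIABLE)
  at R: (((9*9)+(y+8))+((y+b)*3)) (not simplifiable)
  at RL: ((9*9)+(y+8)) (not simplifiable)
  at RLL: (9*9) (SIMPLIFIABLE)
  at RLR: (y+8) (not simplifiable)
  at RR: ((y+b)*3) (not simplifiable)
  at RRL: (y+b) (not simplifiable)
Found simplifiable subexpr at path root: (0*(((9*9)+(y+8))+((y+b)*3)))
One SIMPLIFY step would give: 0
-> NOT in normal form.

Answer: no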